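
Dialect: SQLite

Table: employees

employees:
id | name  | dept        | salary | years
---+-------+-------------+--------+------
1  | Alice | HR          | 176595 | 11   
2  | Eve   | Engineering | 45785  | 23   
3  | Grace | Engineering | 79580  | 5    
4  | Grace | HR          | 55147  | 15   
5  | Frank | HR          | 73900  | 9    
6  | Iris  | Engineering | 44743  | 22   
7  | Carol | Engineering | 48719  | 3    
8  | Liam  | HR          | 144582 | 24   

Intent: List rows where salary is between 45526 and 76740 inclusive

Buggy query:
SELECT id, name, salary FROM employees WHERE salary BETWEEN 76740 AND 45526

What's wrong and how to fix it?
Bug: The bounds are reversed; BETWEEN a AND b requires a <= b to match anything

Fix: Swap the bounds so the smaller value comes first

Corrected query:
SELECT id, name, salary FROM employees WHERE salary BETWEEN 45526 AND 76740

Result:
id | name  | salary
---+-------+-------
2  | Eve   | 45785 
4  | Grace | 55147 
5  | Frank | 73900 
7  | Carol | 48719 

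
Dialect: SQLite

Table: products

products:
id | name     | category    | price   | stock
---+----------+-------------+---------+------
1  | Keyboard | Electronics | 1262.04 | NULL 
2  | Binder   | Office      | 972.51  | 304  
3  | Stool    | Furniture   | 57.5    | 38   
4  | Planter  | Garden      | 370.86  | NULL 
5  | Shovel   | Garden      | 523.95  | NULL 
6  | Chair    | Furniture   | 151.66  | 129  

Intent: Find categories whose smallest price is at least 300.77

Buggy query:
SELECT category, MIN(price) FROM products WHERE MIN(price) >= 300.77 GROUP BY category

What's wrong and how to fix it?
Bug: MIN() in WHERE is a misuse of aggregate

Fix: Replace WHERE with HAVING after the GROUP BY

Corrected query:
SELECT category, MIN(price) FROM products GROUP BY category HAVING MIN(price) >= 300.77

Result:
category    | MIN(price)
------------+-----------
Electronics | 1262.04   
Garden      | 370.86    
Office      | 972.51    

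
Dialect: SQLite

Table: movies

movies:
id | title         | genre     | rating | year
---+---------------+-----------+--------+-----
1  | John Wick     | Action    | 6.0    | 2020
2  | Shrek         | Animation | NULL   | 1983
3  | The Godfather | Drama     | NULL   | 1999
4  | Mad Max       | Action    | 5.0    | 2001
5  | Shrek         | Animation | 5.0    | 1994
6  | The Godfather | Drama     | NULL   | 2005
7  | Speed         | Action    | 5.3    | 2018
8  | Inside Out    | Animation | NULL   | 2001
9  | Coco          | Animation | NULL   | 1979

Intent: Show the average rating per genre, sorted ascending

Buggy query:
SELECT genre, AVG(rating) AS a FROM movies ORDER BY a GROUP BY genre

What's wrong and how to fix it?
Bug: ORDER BY appears before GROUP BY; SQL clause order requires GROUP BY first

Fix: Move ORDER BY to the end, after GROUP BY

Corrected query:
SELECT genre, AVG(rating) AS a FROM movies GROUP BY genre ORDER BY a

Result:
genre     | a       
----------+---------
Drama     | NULL    
Animation | 5       
Action    | 5.433333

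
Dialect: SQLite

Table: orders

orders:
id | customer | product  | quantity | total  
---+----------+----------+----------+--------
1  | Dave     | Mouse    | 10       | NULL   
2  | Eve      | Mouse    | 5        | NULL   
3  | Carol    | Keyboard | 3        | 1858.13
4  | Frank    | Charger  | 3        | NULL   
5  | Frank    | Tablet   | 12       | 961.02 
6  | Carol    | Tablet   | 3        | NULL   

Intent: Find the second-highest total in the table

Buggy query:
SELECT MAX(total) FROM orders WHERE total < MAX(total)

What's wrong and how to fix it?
Bug: The inner MAX is an aggregate inside WHERE, which is not allowed

Fix: Compute the overall MAX in a subquery, then take MAX of rows below it

Corrected query:
SELECT MAX(total) FROM orders WHERE total < (SELECT MAX(total) FROM orders)

Result:
MAX(total)
----------
961.02    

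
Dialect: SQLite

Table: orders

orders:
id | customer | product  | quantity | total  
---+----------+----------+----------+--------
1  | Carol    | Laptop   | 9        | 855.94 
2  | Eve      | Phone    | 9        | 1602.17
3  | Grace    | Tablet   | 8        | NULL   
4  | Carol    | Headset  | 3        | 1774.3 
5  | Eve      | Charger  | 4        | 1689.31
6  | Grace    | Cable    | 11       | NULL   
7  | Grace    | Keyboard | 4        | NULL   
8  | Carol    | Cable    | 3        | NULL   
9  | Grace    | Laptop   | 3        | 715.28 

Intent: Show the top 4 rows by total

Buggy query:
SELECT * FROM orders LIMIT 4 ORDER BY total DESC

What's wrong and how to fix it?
Bug: LIMIT must come after ORDER BY

Fix: Swap the clauses: ORDER BY first, then LIMIT

Corrected query:
SELECT * FROM orders ORDER BY total DESC LIMIT 4

Result:
id | customer | product | quantity | total  
---+----------+---------+----------+--------
4  | Carol    | Headset | 3        | 1774.3 
5  | Eve      | Charger | 4        | 1689.31
2  | Eve      | Phone   | 9        | 1602.17
1  | Carol    | Laptop  | 9        | 855.94 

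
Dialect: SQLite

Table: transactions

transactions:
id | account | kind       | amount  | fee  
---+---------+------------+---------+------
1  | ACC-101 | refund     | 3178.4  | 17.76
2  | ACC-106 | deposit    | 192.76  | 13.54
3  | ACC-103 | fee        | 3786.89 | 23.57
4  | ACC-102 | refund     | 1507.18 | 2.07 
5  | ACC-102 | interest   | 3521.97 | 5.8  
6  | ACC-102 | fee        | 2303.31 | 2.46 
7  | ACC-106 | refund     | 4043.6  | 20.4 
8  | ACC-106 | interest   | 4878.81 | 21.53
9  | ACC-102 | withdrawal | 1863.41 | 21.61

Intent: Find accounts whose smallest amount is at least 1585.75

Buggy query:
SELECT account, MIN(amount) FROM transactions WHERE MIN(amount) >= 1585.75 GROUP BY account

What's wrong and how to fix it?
Bug: MIN() in WHERE is a misuse of aggregate

Fix: Replace WHERE with HAVING after the GROUP BY

Corrected query:
SELECT account, MIN(amount) FROM transactions GROUP BY account HAVING MIN(amount) >= 1585.75

Result:
account | MIN(amount)
--------+------------
ACC-101 | 3178.4     
ACC-103 | 3786.89    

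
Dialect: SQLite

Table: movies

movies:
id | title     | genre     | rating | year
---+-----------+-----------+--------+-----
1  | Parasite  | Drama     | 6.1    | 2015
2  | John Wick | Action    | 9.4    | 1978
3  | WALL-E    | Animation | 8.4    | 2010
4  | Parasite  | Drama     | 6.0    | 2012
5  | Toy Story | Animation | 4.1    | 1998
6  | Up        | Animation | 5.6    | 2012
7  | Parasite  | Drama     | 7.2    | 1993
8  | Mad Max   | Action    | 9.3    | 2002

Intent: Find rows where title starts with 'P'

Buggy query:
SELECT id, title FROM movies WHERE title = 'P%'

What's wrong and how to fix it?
Bug: Wildcards only work with LIKE; '=' treats '%' as a literal character

Fix: Use LIKE for wildcard pattern matching

Corrected query:
SELECT id, title FROM movies WHERE title LIKE 'P%'

Result:
id | title   
---+---------
1  | Parasite
4  | Parasite
7  | Parasite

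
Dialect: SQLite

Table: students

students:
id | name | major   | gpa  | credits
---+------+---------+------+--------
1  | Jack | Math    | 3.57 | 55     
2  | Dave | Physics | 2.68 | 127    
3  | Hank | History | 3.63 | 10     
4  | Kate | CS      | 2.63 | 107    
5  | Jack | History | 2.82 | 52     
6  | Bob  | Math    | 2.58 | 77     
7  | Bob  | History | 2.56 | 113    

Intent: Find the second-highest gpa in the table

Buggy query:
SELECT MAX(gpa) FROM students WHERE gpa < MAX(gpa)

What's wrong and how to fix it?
Bug: The inner MAX is an aggregate inside WHERE, which is not allowed

Fix: Put the inner MAX in a scalar subquery

Corrected query:
SELECT MAX(gpa) FROM students WHERE gpa < (SELECT MAX(gpa) FROM students)

Result:
MAX(gpa)
--------
3.57    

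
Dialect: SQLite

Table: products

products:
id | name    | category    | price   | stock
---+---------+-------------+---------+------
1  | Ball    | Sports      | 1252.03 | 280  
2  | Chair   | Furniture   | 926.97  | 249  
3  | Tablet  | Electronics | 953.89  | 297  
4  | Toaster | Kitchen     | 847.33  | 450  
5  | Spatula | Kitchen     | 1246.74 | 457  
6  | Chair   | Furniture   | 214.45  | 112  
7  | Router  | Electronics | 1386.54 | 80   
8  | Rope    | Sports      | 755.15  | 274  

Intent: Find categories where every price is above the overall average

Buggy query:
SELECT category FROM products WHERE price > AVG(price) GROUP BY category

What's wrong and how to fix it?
Bug: WHERE evaluates per row before aggregation, so AVG() is unavailable

Fix: Compute the overall average in a scalar subquery and compare each group's MIN against it in HAVING

Corrected query:
SELECT category FROM products GROUP BY category HAVING MIN(price) > (SELECT AVG(price) FROM products)

Result:
category   
-----------
Electronics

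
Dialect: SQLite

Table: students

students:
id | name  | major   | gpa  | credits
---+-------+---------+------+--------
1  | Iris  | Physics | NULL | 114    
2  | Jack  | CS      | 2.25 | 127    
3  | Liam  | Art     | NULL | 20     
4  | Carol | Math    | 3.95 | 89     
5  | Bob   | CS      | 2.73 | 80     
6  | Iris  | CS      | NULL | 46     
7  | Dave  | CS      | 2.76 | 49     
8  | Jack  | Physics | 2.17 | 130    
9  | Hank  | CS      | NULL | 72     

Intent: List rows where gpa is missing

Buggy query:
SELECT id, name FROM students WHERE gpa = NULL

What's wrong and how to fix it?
Bug: '= NULL' is always unknown in SQL three-valued logic, so no rows match

Fix: Replace '= NULL' with 'IS NULL'

Corrected query:
SELECT id, name FROM students WHERE gpa IS NULL

Result:
id | name
---+-----
1  | Iris
3  | Liam
6  | Iris
9  | Hank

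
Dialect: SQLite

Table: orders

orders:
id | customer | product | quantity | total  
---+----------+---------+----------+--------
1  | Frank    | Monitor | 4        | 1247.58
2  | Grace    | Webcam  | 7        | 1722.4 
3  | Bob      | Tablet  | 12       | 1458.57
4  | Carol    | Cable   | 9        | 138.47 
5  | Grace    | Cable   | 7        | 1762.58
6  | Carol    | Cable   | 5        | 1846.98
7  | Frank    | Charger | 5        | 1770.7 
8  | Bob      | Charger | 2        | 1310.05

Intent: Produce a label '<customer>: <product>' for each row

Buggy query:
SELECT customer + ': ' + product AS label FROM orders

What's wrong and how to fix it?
Bug: '+' is numeric addition; on text columns SQLite converts them to 0 instead of concatenating

Fix: Replace + with || to concatenate text

Corrected query:
SELECT customer || ': ' || product AS label FROM orders

Result:
label         
--------------
Frank: Monitor
Grace: Webcam 
Bob: Tablet   
Carol: Cable  
Grace: Cable  
Carol: Cable  
Frank: Charger
Bob: Charger  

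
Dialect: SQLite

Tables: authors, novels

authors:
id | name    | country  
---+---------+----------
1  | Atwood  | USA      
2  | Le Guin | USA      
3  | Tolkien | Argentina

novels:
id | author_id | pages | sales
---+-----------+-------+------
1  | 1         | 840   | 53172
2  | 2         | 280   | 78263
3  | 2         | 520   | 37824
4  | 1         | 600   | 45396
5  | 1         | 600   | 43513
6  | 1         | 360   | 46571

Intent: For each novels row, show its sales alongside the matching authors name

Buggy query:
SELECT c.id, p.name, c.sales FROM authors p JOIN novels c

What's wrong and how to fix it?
Bug: Missing join condition: each novels row is matched to all authors rows instead of just its own

Fix: Add ON c.author_id = p.id to the JOIN

Corrected query:
SELECT c.id, p.name, c.sales FROM authors p JOIN novels c ON c.author_id = p.id

Result:
id | name    | sales
---+---------+------
1  | Atwood  | 53172
2  | Le Guin | 78263
3  | Le Guin | 37824
4  | Atwood  | 45396
5  | Atwood  | 43513
6  | Atwood  | 46571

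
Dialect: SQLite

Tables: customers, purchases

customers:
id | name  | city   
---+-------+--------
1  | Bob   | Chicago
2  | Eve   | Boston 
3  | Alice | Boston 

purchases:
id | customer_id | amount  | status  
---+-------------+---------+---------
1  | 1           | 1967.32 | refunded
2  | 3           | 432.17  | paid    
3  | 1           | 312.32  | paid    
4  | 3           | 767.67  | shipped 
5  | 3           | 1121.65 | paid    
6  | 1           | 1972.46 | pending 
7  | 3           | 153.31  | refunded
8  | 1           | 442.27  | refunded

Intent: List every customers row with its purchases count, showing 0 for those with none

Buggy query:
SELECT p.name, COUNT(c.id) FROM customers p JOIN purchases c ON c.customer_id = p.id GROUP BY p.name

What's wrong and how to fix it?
Bug: An inner join excludes parents with zero children

Fix: Switch to LEFT JOIN to retain unmatched parent rows

Corrected query:
SELECT p.name, COUNT(c.id) FROM customers p LEFT JOIN purchases c ON c.customer_id = p.id GROUP BY p.name

Result:
name  | COUNT(c.id)
------+------------
Alice | 4          
Bob   | 4          
Eve   | 0          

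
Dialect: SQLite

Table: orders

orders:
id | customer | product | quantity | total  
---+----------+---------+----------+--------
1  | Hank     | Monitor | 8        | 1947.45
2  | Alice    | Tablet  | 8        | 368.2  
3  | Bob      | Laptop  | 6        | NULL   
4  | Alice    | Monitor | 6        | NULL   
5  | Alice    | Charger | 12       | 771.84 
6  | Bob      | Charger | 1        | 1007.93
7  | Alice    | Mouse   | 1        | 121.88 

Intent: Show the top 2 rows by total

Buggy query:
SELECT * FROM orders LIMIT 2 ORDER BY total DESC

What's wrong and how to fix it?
Bug: LIMIT must come after ORDER BY

Fix: Swap the clauses: ORDER BY first, then LIMIT

Corrected query:
SELECT * FROM orders ORDER BY total DESC LIMIT 2

Result:
id | customer | product | quantity | total  
---+----------+---------+----------+--------
1  | Hank     | Monitor | 8        | 1947.45
6  | Bob      | Charger | 1        | 1007.93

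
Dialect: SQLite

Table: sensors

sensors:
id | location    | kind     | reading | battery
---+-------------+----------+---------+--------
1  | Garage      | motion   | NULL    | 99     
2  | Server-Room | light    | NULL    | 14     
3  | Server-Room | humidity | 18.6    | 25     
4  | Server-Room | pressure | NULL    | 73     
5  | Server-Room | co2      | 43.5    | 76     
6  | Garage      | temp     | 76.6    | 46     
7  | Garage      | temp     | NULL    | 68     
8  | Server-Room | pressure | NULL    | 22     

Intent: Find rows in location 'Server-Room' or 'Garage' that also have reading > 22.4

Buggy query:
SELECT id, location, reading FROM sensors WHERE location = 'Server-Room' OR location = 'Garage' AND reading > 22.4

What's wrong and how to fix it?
Bug: Without parentheses, AND is evaluated before OR, so the reading filter only applies to the 'Garage' branch

Fix: Add parentheses around the OR so the AND applies to both alternatives

Corrected query:
SELECT id, location, reading FROM sensors WHERE (location = 'Server-Room' OR location = 'Garage') AND reading > 22.4

Result:
id | location    | reading
---+-------------+--------
5  | Server-Room | 43.5   
6  | Garage      | 76.6   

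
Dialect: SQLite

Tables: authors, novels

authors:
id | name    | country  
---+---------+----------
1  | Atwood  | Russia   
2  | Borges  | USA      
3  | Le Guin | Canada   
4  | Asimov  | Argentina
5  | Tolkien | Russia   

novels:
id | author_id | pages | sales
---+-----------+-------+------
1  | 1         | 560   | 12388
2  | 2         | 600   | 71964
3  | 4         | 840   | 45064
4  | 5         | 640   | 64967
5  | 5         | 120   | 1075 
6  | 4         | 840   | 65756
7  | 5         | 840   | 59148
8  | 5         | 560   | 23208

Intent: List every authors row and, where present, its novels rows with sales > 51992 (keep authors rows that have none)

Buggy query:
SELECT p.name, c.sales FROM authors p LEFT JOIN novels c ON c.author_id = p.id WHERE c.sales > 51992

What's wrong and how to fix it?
Bug: A WHERE condition on the right-hand table after LEFT JOIN drops unmatched parents

Fix: Move the right-table condition into the ON clause so unmatched parents are kept

Corrected query:
SELECT p.name, c.sales FROM authors p LEFT JOIN novels c ON c.author_id = p.id AND c.sales > 51992

Result:
name    | sales
--------+------
Atwood  | NULL 
Borges  | 71964
Le Guin | NULL 
Asimov  | 65756
Tolkien | 59148
Tolkien | 64967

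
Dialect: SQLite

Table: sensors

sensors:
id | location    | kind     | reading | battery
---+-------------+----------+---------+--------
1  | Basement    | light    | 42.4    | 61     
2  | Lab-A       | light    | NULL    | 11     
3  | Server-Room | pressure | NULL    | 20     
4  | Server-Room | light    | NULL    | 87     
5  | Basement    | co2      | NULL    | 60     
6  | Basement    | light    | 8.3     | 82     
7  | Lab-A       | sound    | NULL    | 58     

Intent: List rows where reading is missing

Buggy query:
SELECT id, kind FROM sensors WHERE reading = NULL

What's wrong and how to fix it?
Bug: Comparing to NULL with '=' never matches; NULL = NULL is unknown, not true

Fix: Use IS NULL to test for NULL

Corrected query:
SELECT id, kind FROM sensors WHERE reading IS NULL

Result:
id | kind    
---+---------
2  | light   
3  | pressure
4  | light   
5  | co2     
7  | sound   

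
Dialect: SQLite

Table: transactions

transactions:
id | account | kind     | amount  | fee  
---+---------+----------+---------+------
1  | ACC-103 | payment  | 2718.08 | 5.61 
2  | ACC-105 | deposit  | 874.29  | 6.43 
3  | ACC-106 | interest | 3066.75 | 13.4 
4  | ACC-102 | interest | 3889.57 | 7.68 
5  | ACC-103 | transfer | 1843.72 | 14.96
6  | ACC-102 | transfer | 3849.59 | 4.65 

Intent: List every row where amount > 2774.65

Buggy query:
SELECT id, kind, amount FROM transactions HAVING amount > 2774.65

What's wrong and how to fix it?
Bug: This is a non-aggregate query (no GROUP BY, no aggregates), so in SQLite the HAVING clause is invalid here; a row-level condition belongs in WHERE

Fix: Replace HAVING with WHERE since the condition applies to individual rows

Corrected query:
SELECT id, kind, amount FROM transactions WHERE amount > 2774.65

Result:
id | kind     | amount 
---+----------+--------
3  | interest | 3066.75
4  | interest | 3889.57
6  | transfer | 3849.59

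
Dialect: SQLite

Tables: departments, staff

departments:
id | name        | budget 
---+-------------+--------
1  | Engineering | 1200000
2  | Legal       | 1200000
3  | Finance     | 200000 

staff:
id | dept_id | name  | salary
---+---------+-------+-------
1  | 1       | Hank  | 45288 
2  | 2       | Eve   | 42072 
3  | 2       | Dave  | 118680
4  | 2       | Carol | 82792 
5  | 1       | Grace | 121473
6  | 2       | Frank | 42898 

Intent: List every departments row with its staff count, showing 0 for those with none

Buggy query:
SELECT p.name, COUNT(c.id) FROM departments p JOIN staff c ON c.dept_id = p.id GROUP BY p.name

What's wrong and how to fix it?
Bug: An inner join excludes parents with zero children

Fix: Use LEFT JOIN so parents without children still appear (COUNT(c.id) gives 0)

Corrected query:
SELECT p.name, COUNT(c.id) FROM departments p LEFT JOIN staff c ON c.dept_id = p.id GROUP BY p.name

Result:
name        | COUNT(c.id)
------------+------------
Engineering | 2          
Finance     | 0          
Legal       | 4          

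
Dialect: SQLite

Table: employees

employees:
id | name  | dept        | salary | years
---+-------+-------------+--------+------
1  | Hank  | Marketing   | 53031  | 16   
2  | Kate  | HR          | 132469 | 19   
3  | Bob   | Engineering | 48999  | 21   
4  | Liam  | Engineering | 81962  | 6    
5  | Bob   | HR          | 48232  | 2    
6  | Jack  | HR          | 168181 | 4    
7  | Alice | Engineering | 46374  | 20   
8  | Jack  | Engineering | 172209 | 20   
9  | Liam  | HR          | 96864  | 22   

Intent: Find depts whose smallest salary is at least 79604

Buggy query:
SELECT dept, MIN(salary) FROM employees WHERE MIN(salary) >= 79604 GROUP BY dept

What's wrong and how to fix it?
Bug: MIN() in WHERE is a misuse of aggregate

Fix: Use HAVING for the per-group MIN condition

Corrected query:
SELECT dept, MIN(salary) FROM employees GROUP BY dept HAVING MIN(salary) >= 79604

Result:
(no rows)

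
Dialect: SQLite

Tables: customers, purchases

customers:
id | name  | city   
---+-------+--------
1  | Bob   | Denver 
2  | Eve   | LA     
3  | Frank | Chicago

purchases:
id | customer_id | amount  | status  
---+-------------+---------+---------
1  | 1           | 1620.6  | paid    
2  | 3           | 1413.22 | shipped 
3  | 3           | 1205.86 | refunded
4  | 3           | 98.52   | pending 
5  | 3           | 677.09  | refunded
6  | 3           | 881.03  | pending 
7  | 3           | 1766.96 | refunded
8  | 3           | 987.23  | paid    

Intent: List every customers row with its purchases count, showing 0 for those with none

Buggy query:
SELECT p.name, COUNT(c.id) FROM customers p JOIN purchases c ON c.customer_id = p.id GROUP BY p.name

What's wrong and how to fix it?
Bug: INNER JOIN drops customers rows that have no matching purchases rows

Fix: Use LEFT JOIN so parents without children still appear (COUNT(c.id) gives 0)

Corrected query:
SELECT p.name, COUNT(c.id) FROM customers p LEFT JOIN purchases c ON c.customer_id = p.id GROUP BY p.name

Result:
name  | COUNT(c.id)
------+------------
Bob   | 1          
Eve   | 0          
Frank | 7          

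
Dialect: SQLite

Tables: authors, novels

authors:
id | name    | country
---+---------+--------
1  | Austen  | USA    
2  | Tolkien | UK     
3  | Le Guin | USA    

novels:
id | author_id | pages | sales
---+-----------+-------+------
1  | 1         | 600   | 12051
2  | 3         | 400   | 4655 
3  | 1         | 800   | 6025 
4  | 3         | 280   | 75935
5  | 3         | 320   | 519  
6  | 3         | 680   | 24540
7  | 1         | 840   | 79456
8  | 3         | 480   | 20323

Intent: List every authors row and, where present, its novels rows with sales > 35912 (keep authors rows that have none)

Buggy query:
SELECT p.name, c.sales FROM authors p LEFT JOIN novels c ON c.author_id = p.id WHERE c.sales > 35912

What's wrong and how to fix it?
Bug: A WHERE condition on the right-hand table after LEFT JOIN drops unmatched parents

Fix: Put 'c.sales > 35912' in the JOIN's ON clause instead of WHERE

Corrected query:
SELECT p.name, c.sales FROM authors p LEFT JOIN novels c ON c.author_id = p.id AND c.sales > 35912

Result:
name    | sales
--------+------
Austen  | 79456
Tolkien | NULL 
Le Guin | 75935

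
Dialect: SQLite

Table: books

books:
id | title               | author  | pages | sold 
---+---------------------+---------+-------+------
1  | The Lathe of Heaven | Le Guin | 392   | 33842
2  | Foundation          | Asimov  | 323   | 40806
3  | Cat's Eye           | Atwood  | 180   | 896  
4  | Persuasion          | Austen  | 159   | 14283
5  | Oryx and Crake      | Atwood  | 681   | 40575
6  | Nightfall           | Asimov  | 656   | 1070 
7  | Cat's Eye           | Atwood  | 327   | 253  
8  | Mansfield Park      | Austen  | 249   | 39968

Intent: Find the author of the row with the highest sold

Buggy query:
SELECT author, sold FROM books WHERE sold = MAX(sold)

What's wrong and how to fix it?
Bug: WHERE is evaluated per row; an aggregate over the whole table isn't defined there

Fix: Wrap MAX in a scalar subquery so WHERE compares against a single value

Corrected query:
SELECT author, sold FROM books WHERE sold = (SELECT MAX(sold) FROM books)

Result:
author | sold 
-------+------
Asimov | 40806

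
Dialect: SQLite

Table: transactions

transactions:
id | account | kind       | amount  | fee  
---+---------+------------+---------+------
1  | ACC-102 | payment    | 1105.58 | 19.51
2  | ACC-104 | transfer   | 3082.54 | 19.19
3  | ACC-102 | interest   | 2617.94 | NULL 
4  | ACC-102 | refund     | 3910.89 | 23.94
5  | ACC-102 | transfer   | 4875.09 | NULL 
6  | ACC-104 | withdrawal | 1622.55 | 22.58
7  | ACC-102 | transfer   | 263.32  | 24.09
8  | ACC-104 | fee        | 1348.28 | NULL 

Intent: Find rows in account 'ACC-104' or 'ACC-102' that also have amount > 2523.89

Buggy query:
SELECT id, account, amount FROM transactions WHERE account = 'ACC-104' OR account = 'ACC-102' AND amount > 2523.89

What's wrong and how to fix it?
Bug: Without parentheses, AND is evaluated before OR, so the amount filter only applies to the 'ACC-102' branch

Fix: Add parentheses around the OR so the AND applies to both alternatives

Corrected query:
SELECT id, account, amount FROM transactions WHERE (account = 'ACC-104' OR account = 'ACC-102') AND amount > 2523.89

Result:
id | account | amount 
---+---------+--------
2  | ACC-104 | 3082.54
3  | ACC-102 | 2617.94
4  | ACC-102 | 3910.89
5  | ACC-102 | 4875.09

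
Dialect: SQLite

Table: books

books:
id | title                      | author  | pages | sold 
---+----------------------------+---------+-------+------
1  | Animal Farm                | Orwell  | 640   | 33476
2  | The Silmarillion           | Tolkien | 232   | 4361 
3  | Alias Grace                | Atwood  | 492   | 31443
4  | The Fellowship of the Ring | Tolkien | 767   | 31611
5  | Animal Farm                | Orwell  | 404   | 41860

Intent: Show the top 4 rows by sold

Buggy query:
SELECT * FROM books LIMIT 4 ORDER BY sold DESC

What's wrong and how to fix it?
Bug: LIMIT must come after ORDER BY

Fix: Swap the clauses: ORDER BY first, then LIMIT

Corrected query:
SELECT * FROM books ORDER BY sold DESC LIMIT 4

Result:
id | title                      | author  | pages | sold 
---+----------------------------+---------+-------+------
5  | Animal Farm                | Orwell  | 404   | 41860
1  | Animal Farm                | Orwell  | 640   | 33476
4  | The Fellowship of the Ring | Tolkien | 767   | 31611
3  | Alias Grace                | Atwood  | 492   | 31443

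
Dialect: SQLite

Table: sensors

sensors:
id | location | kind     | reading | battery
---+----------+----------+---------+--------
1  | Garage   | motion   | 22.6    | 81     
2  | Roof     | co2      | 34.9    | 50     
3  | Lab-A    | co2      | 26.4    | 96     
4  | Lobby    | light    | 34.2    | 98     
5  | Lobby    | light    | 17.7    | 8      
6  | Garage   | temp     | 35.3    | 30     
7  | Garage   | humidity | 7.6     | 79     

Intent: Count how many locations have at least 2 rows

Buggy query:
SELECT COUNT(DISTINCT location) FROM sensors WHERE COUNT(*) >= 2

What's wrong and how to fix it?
Bug: COUNT(*) cannot appear in WHERE; the per-group count doesn't exist yet

Fix: Group first with HAVING COUNT(*) >= 2, then COUNT the resulting groups

Corrected query:
SELECT COUNT(*) FROM (SELECT location FROM sensors GROUP BY location HAVING COUNT(*) >= 2)

Result:
COUNT(*)
--------
2       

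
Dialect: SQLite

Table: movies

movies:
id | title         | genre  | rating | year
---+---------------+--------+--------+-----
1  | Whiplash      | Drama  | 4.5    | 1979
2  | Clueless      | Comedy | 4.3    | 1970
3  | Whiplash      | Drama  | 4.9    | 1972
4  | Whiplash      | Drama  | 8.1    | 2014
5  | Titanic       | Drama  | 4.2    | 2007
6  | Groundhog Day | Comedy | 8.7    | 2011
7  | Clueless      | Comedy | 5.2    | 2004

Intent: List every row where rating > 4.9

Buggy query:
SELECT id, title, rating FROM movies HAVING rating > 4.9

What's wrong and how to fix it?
Bug: This is a non-aggregate query (no GROUP BY, no aggregates), so in SQLite the HAVING clause is invalid here; a row-level condition belongs in WHERE

Fix: Use WHERE for row-level filtering

Corrected query:
SELECT id, title, rating FROM movies WHERE rating > 4.9

Result:
id | title         | rating
---+---------------+-------
4  | Whiplash      | 8.1   
6  | Groundhog Day | 8.7   
7  | Clueless      | 5.2   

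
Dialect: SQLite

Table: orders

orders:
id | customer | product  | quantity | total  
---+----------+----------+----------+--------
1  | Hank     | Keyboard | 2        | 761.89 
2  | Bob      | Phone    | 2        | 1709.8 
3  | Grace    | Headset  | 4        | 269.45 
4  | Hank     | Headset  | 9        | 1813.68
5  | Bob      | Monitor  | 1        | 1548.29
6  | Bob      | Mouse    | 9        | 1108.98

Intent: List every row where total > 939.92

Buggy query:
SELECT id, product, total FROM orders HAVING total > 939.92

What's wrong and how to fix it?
Bug: This is a non-aggregate query (no GROUP BY, no aggregates), so in SQLite the HAVING clause is invalid here; a row-level condition belongs in WHERE

Fix: Replace HAVING with WHERE since the condition applies to individual rows

Corrected query:
SELECT id, product, total FROM orders WHERE total > 939.92

Result:
id | product | total  
---+---------+--------
2  | Phone   | 1709.8 
4  | Headset | 1813.68
5  | Monitor | 1548.29
6  | Mouse   | 1108.98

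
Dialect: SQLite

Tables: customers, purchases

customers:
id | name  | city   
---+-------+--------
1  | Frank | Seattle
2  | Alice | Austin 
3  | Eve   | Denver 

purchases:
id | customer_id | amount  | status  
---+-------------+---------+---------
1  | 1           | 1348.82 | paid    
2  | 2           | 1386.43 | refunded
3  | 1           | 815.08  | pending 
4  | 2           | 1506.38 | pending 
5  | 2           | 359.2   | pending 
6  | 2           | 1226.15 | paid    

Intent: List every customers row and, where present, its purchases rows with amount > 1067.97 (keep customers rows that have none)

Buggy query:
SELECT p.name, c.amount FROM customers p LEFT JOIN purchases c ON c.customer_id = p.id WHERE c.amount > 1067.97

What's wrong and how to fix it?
Bug: Filtering c.amount in WHERE discards the NULL rows produced by LEFT JOIN, turning it into an inner join

Fix: Put 'c.amount > 1067.97' in the JOIN's ON clause instead of WHERE

Corrected query:
SELECT p.name, c.amount FROM customers p LEFT JOIN purchases c ON c.customer_id = p.id AND c.amount > 1067.97

Result:
name  | amount 
------+--------
Frank | 1348.82
Alice | 1226.15
Alice | 1386.43
Alice | 1506.38
Eve   | NULL   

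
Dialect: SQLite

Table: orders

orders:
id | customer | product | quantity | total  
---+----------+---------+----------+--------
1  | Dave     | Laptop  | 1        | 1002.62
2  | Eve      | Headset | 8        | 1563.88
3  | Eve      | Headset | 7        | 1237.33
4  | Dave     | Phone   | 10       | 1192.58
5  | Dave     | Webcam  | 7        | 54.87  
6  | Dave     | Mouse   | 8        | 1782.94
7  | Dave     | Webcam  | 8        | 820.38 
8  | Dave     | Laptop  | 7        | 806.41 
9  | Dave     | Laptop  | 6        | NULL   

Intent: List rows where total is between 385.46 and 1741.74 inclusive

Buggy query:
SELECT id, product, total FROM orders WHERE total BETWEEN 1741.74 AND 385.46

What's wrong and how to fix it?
Bug: The bounds are reversed; BETWEEN a AND b requires a <= b to match anything

Fix: Swap the bounds so the smaller value comes first

Corrected query:
SELECT id, product, total FROM orders WHERE total BETWEEN 385.46 AND 1741.74

Result:
id | product | total  
---+---------+--------
1  | Laptop  | 1002.62
2  | Headset | 1563.88
3  | Headset | 1237.33
4  | Phone   | 1192.58
7  | Webcam  | 820.38 
8  | Laptop  | 806.41 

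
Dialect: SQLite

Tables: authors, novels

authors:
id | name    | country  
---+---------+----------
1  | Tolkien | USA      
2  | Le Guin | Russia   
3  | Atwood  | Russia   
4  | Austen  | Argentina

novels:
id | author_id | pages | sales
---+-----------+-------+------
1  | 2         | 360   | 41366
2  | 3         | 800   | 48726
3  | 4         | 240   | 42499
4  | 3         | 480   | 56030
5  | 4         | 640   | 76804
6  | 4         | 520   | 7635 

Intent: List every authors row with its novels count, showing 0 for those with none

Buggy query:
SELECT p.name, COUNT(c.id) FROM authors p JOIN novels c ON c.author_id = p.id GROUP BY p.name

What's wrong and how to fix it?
Bug: An inner join excludes parents with zero children

Fix: Switch to LEFT JOIN to retain unmatched parent rows

Corrected query:
SELECT p.name, COUNT(c.id) FROM authors p LEFT JOIN novels c ON c.author_id = p.id GROUP BY p.name

Result:
name    | COUNT(c.id)
--------+------------
Atwood  | 2          
Austen  | 3          
Le Guin | 1          
Tolkien | 0          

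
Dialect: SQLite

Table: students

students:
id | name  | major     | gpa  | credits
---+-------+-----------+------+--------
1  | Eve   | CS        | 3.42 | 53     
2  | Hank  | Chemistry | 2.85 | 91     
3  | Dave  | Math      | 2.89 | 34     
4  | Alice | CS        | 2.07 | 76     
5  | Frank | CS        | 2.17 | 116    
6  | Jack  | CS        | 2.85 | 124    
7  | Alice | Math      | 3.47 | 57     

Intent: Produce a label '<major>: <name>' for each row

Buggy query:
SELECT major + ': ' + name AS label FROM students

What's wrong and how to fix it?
Bug: '+' is numeric addition; on text columns SQLite converts them to 0 instead of concatenating

Fix: Replace + with || to concatenate text

Corrected query:
SELECT major || ': ' || name AS label FROM students

Result:
label          
---------------
CS: Eve        
Chemistry: Hank
Math: Dave     
CS: Alice      
CS: Frank      
CS: Jack       
Math: Alice    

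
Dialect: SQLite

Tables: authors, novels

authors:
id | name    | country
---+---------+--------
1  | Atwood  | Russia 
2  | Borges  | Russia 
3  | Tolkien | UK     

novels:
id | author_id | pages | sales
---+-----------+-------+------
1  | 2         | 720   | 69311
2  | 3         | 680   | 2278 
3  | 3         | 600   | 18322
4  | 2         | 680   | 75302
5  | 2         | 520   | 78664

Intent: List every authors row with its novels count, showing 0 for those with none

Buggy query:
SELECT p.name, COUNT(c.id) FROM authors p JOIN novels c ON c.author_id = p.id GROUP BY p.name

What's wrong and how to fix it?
Bug: An inner join excludes parents with zero children

Fix: Use LEFT JOIN so parents without children still appear (COUNT(c.id) gives 0)

Corrected query:
SELECT p.name, COUNT(c.id) FROM authors p LEFT JOIN novels c ON c.author_id = p.id GROUP BY p.name

Result:
name    | COUNT(c.id)
--------+------------
Atwood  | 0          
Borges  | 3          
Tolkien | 2          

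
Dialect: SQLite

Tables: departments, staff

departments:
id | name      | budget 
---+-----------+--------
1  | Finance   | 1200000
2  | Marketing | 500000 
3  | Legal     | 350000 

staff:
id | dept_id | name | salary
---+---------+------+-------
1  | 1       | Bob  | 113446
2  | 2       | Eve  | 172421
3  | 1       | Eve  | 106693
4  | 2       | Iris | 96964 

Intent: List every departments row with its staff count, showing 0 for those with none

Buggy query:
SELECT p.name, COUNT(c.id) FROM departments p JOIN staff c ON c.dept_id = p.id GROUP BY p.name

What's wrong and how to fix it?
Bug: An inner join excludes parents with zero children

Fix: Use LEFT JOIN so parents without children still appear (COUNT(c.id) gives 0)

Corrected query:
SELECT p.name, COUNT(c.id) FROM departments p LEFT JOIN staff c ON c.dept_id = p.id GROUP BY p.name

Result:
name      | COUNT(c.id)
----------+------------
Finance   | 2          
Legal     | 0          
Marketing | 2          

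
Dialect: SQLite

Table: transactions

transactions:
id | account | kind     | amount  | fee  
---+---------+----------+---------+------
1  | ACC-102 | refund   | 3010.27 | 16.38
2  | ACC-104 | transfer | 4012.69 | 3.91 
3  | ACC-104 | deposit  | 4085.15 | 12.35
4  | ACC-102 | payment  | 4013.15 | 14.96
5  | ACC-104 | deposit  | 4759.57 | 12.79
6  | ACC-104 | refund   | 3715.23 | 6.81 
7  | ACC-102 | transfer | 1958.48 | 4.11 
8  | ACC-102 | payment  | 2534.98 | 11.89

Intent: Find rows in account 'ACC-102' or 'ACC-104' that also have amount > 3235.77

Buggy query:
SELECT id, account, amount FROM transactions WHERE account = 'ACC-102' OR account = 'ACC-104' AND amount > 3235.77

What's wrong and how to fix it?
Bug: Without parentheses, AND is evaluated before OR, so the amount filter only applies to the 'ACC-104' branch

Fix: Add parentheses around the OR so the AND applies to both alternatives

Corrected query:
SELECT id, account, amount FROM transactions WHERE (account = 'ACC-102' OR account = 'ACC-104') AND amount > 3235.77

Result:
id | account | amount 
---+---------+--------
2  | ACC-104 | 4012.69
3  | ACC-104 | 4085.15
4  | ACC-102 | 4013.15
5  | ACC-104 | 4759.57
6  | ACC-104 | 3715.23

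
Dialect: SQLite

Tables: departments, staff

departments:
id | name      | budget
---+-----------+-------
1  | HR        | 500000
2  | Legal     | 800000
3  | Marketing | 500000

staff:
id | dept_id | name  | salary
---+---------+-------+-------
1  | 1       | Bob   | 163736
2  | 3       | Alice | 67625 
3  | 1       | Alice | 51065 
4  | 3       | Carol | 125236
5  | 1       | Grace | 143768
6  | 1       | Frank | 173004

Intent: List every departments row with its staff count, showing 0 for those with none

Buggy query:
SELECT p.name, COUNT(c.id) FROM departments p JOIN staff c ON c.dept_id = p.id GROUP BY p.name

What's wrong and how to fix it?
Bug: INNER JOIN drops departments rows that have no matching staff rows

Fix: Use LEFT JOIN so parents without children still appear (COUNT(c.id) gives 0)

Corrected query:
SELECT p.name, COUNT(c.id) FROM departments p LEFT JOIN staff c ON c.dept_id = p.id GROUP BY p.name

Result:
name      | COUNT(c.id)
----------+------------
HR        | 4          
Legal     | 0          
Marketing | 2          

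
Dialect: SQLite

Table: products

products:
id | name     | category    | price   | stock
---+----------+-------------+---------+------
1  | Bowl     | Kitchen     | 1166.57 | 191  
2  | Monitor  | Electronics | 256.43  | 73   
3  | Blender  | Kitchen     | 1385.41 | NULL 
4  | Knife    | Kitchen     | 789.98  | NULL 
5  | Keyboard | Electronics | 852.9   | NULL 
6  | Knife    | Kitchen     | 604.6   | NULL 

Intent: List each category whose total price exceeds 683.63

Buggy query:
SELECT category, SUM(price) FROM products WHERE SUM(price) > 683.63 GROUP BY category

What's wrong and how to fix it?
Bug: SUM(price) is an aggregate, but WHERE filters rows before aggregation

Fix: Move the aggregate condition to a HAVING clause

Corrected query:
SELECT category, SUM(price) FROM products GROUP BY category HAVING SUM(price) > 683.63

Result:
category    | SUM(price)
------------+-----------
Electronics | 1109.33   
Kitchen     | 3946.56   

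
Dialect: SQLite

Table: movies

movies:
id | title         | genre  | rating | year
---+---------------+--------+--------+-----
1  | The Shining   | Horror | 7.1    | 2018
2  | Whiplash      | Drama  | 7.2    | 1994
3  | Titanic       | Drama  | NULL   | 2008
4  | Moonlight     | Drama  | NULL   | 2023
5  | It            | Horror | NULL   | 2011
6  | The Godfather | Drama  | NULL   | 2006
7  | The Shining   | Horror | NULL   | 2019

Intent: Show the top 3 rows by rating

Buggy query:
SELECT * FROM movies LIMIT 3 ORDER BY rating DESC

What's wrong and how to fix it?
Bug: ORDER BY cannot follow LIMIT; LIMIT is the final clause

Fix: Swap the clauses: ORDER BY first, then LIMIT

Corrected query:
SELECT * FROM movies ORDER BY rating DESC LIMIT 3

Result:
id | title       | genre  | rating | year
---+-------------+--------+--------+-----
2  | Whiplash    | Drama  | 7.2    | 1994
1  | The Shining | Horror | 7.1    | 2018
3  | Titanic     | Drama  | NULL   | 2008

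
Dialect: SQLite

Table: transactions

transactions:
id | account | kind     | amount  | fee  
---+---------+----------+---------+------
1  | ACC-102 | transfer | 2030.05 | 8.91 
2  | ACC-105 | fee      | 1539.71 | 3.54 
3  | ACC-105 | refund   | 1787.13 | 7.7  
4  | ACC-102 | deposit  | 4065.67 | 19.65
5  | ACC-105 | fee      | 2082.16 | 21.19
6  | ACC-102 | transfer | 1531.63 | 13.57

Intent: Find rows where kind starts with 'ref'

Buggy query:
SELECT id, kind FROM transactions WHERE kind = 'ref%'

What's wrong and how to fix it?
Bug: Wildcards only work with LIKE; '=' treats '%' as a literal character

Fix: Replace '=' with LIKE so 'ref%' is treated as a pattern

Corrected query:
SELECT id, kind FROM transactions WHERE kind LIKE 'ref%'

Result:
id | kind  
---+-------
3  | refund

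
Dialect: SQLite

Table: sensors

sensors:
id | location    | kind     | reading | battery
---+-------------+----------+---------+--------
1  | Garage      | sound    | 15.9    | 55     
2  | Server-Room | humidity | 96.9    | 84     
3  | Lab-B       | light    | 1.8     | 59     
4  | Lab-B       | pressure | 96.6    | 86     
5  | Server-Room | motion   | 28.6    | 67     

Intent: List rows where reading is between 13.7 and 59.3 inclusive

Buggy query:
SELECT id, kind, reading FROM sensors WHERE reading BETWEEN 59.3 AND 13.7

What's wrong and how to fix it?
Bug: The bounds are reversed; BETWEEN a AND b requires a <= b to match anything

Fix: Swap the bounds so the smaller value comes first

Corrected query:
SELECT id, kind, reading FROM sensors WHERE reading BETWEEN 13.7 AND 59.3

Result:
id | kind   | reading
---+--------+--------
1  | sound  | 15.9   
5  | motion | 28.6   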